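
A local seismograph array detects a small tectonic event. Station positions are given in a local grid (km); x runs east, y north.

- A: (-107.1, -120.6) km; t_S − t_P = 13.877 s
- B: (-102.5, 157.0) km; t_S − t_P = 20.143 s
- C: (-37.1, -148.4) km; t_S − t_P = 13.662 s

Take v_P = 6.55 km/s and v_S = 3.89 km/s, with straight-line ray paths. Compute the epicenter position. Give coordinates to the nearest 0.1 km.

-22.1 km east, -18.4 km north

Distance from S−P lag: d = Δt · v_P v_S / (v_P − v_S) = Δt · (6.55·3.89)/(6.55−3.89) ≈ 9.5788·Δt.
So d_A = 132.92, d_B = 192.94, d_C = 130.87 km.
Circle about each station: (x + 107.1)² + (y + 120.6)² = 132.92²; (x + 102.5)² + (y − 157.0)² = 192.94²; (x + 37.1)² + (y + 148.4)² = 130.87².
Subtracting the A equation from the B and C equations removes the quadratic terms:
9.2 x + 555.2 y = -10417.64
140.0 x − 55.6 y = -2075.03
Solving the 2×2 system: x ≈ -22.1, y ≈ -18.4 km.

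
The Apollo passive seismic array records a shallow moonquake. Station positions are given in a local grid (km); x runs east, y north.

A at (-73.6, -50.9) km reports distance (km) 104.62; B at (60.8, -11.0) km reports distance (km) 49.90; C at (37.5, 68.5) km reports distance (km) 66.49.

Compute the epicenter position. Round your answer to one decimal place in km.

Circle about each station: (x + 73.6)² + (y + 50.9)² = 104.62²; (x − 60.8)² + (y + 11.0)² = 49.90²; (x − 37.5)² + (y − 68.5)² = 66.49².
Subtracting pairs of circle equations eliminates x²+y² and gives linear equations (the radical axes):
268.8 x + 79.8 y = 4265.20
222.2 x + 238.8 y = 4615.15
Solving the 2×2 system: x ≈ 14.0, y ≈ 6.3 km.
Check against A (with the unrounded x, y): √((x + 73.6)²+(y + 50.9)²) = 104.62 ≈ 104.62 km. ✓

14.0 km east, 6.3 km north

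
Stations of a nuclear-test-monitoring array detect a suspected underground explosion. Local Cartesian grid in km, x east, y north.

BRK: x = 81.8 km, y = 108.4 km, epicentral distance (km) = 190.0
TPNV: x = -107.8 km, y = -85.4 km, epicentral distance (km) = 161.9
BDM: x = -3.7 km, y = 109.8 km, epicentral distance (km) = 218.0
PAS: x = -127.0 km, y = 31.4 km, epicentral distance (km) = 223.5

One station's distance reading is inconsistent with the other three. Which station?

Solve using three stations at a time. Using TPNV, BDM, PAS (subtract circle equations pairwise → linear system) gives (x, y) ≈ (53.3, -100.6).
Distances from that point to each station vs reported:
  BRK: calculated 210.9 vs reported 190.0 → residual 20.9 km
  TPNV: calculated 161.8 vs reported 161.9 → residual 0.1 km
  BDM: calculated 218.0 vs reported 218.0 → residual 0.0 km
  PAS: calculated 223.5 vs reported 223.5 → residual 0.0 km
TPNV, BDM, PAS are mutually consistent (residuals ≈ 0); BRK is off by 20.9 km.

BRK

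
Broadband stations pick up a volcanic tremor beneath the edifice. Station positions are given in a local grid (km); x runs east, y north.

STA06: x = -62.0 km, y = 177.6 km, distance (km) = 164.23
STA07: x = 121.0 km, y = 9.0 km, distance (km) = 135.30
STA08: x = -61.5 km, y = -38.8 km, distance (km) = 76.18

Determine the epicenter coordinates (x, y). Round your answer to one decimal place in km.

x ≈ -13.8 km, y ≈ 20.6 km

Circle about each station: (x + 62.0)² + (y − 177.6)² = 164.23²; (x − 121.0)² + (y − 9.0)² = 135.30²; (x + 61.5)² + (y + 38.8)² = 76.18².
Subtracting the STA06 equation from the STA07 and STA08 equations removes the quadratic terms:
366.0 x − 337.2 y = -11998.36
1.0 x − 432.8 y = -8929.97
Solving the 2×2 system: x ≈ -13.8, y ≈ 20.6 km.
Check against STA06 (with the unrounded x, y): √((x + 62.0)²+(y − 177.6)²) = 164.23 ≈ 164.23 km. ✓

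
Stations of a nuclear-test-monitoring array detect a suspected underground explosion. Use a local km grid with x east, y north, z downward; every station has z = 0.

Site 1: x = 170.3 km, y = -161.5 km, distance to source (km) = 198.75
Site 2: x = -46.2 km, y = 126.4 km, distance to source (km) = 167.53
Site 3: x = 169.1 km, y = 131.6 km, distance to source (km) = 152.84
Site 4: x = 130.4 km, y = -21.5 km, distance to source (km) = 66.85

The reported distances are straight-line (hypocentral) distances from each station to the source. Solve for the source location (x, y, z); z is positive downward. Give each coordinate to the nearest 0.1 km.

x ≈ 75.2 km, y ≈ 12.2 km, depth ≈ 16.9 km

Each station gives a sphere (x−x_i)² + (y−y_i)² + z² = d_i² (stations at z=0).
Subtracting the Site 1 sphere from Site 2 and Site 3: z² cancels, leaving linear equations in x and y:
-433.0 x + 575.8 y = -25537.68
-2.4 x + 586.2 y = 6970.53
Solving: x ≈ 75.201, y ≈ 12.199 km (keep extra digits for the depth step; rounded: 75.2, 12.2).
Then from the Site 1 sphere: z² = 198.75² − (x − 170.3)² − (y + 161.5)² with x = 75.201, y = 12.199, so z ≈ 16.923 ≈ 16.9 km.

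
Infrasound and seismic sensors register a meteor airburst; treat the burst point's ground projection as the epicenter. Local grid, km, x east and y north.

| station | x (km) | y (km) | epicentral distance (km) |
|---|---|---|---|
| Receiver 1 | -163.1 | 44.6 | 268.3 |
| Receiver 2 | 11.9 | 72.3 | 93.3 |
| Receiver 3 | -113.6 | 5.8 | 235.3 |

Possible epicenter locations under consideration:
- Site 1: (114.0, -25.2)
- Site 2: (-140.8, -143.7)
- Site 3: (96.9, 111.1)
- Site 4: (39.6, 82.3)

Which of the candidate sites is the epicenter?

Site 3

For each candidate, compare |candidate − station| to the reported distance:
Site 1: residuals Receiver 1 17.5, Receiver 2 47.9, Receiver 3 5.6 → max 47.9 km
Site 2: residuals Receiver 1 78.7, Receiver 2 171.2, Receiver 3 83.3 → max 171.2 km
Site 3: residuals Receiver 1 0.1, Receiver 2 0.1, Receiver 3 0.1 → max 0.1 km
Site 4: residuals Receiver 1 62.1, Receiver 2 63.9, Receiver 3 64.1 → max 64.1 km
Only Site 3 has all residuals ≈ 0.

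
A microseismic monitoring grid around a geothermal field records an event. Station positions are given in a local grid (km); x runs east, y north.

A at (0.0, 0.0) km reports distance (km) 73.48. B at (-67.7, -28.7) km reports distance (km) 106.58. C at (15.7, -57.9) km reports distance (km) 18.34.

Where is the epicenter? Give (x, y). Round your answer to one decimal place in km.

x ≈ 32.1 km, y ≈ -66.1 km

Circle about each station: x² + y² = 73.48²; (x + 67.7)² + (y + 28.7)² = 106.58²; (x − 15.7)² + (y + 57.9)² = 18.34².
Subtracting the A equation from the B and C equations removes the quadratic terms:
-135.4 x − 57.4 y = -553.01
31.4 x − 115.8 y = 8661.85
Solving the 2×2 system: x ≈ 32.1, y ≈ -66.1 km.
Check against A (with the unrounded x, y): √(x²+y²) = 73.48 ≈ 73.48 km. ✓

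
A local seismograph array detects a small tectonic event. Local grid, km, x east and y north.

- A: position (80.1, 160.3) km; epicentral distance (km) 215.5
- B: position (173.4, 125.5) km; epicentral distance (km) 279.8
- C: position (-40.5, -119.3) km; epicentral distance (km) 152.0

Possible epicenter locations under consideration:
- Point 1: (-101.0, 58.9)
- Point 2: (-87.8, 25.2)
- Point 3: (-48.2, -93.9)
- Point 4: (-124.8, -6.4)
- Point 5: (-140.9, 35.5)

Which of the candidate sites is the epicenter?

For each candidate, compare |candidate − station| to the reported distance:
Point 1: residuals A 7.9, B 2.6, C 36.2 → max 36.2 km
Point 2: residuals A 0.0, B 0.0, C 0.0 → max 0.0 km
Point 3: residuals A 69.2, B 32.0, C 125.5 → max 125.5 km
Point 4: residuals A 48.6, B 46.3, C 11.1 → max 48.6 km
Point 5: residuals A 38.3, B 47.1, C 32.5 → max 47.1 km
Only Point 2 has all residuals ≈ 0.

Point 2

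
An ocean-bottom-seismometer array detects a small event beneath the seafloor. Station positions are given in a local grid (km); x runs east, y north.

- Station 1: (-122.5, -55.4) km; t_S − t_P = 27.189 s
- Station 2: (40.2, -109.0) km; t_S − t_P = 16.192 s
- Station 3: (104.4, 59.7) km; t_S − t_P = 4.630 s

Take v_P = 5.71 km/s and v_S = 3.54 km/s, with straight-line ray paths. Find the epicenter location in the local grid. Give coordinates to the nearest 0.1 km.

119.5 km east, 19.3 km north

Distance from S−P lag: d = Δt · v_P v_S / (v_P − v_S) = Δt · (5.71·3.54)/(5.71−3.54) ≈ 9.3149·Δt.
So d_Station 1 = 253.26, d_Station 2 = 150.83, d_Station 3 = 43.13 km.
Circle about each station: (x + 122.5)² + (y + 55.4)² = 253.26²; (x − 40.2)² + (y + 109.0)² = 150.83²; (x − 104.4)² + (y − 59.7)² = 43.13².
Subtracting the Station 1 equation from the Station 2 and Station 3 equations removes the quadratic terms:
325.4 x − 107.2 y = 36812.57
453.8 x + 230.2 y = 58668.47
Solving the 2×2 system: x ≈ 119.5, y ≈ 19.3 km.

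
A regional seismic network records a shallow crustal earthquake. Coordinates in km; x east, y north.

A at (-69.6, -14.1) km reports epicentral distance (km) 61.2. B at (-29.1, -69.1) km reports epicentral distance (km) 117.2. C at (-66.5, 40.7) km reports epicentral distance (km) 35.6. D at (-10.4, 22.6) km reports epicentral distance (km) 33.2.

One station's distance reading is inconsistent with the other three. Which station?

A

Solve using three stations at a time. Using B, C, D (subtract circle equations pairwise → linear system) gives (x, y) ≈ (-31.7, 48.1).
Distances from that point to each station vs reported:
  A: calculated 72.8 vs reported 61.2 → residual 11.6 km
  B: calculated 117.2 vs reported 117.2 → residual 0.0 km
  C: calculated 35.6 vs reported 35.6 → residual 0.0 km
  D: calculated 33.2 vs reported 33.2 → residual 0.0 km
B, C, D are mutually consistent (residuals ≈ 0); A is off by 11.6 km.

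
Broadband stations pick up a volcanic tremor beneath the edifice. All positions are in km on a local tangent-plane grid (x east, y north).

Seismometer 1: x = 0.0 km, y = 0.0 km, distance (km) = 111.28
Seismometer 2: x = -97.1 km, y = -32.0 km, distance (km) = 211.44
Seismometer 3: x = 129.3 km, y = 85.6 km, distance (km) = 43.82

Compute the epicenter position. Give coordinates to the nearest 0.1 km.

Circle about each station: x² + y² = 111.28²; (x + 97.1)² + (y + 32.0)² = 211.44²; (x − 129.3)² + (y − 85.6)² = 43.82².
Subtracting the Seismometer 1 equation from the Seismometer 2 and Seismometer 3 equations removes the quadratic terms:
-194.2 x − 64.0 y = -21871.23
258.6 x + 171.2 y = 34508.90
Solving the 2×2 system: x ≈ 92.0, y ≈ 62.6 km.
Check against Seismometer 1 (with the unrounded x, y): √(x²+y²) = 111.28 ≈ 111.28 km. ✓

92.0 km east, 62.6 km north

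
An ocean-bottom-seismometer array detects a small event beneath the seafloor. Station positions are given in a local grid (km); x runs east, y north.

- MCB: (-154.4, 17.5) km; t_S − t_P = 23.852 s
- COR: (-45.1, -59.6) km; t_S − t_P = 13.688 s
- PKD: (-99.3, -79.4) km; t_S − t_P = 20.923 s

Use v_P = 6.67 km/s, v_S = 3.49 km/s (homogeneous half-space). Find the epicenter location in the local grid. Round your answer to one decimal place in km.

x ≈ 20.2 km, y ≈ 16.4 km

Distance from S−P lag: d = Δt · v_P v_S / (v_P − v_S) = Δt · (6.67·3.49)/(6.67−3.49) ≈ 7.3202·Δt.
So d_MCB = 174.60, d_COR = 100.20, d_PKD = 153.16 km.
Circle about each station: (x + 154.4)² + (y − 17.5)² = 174.60²; (x + 45.1)² + (y + 59.6)² = 100.20²; (x + 99.3)² + (y + 79.4)² = 153.16².
Subtracting the MCB equation from the COR and PKD equations removes the quadratic terms:
218.6 x − 154.2 y = 1885.68
110.2 x − 193.8 y = -953.59
Solving the 2×2 system: x ≈ 20.2, y ≈ 16.4 km.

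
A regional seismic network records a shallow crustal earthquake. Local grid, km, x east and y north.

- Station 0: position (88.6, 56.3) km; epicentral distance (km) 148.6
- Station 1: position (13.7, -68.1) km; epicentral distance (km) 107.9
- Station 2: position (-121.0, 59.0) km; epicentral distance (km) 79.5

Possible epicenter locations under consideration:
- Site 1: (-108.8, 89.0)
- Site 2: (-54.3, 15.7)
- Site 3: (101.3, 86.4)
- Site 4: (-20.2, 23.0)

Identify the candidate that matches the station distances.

For each candidate, compare |candidate − station| to the reported distance:
Site 1: residuals Station 0 51.5, Station 1 91.3, Station 2 47.1 → max 91.3 km
Site 2: residuals Station 0 0.0, Station 1 0.0, Station 2 0.0 → max 0.0 km
Site 3: residuals Station 0 115.9, Station 1 69.7, Station 2 144.5 → max 144.5 km
Site 4: residuals Station 0 34.8, Station 1 10.7, Station 2 27.5 → max 34.8 km
Only Site 2 has all residuals ≈ 0.

Site 2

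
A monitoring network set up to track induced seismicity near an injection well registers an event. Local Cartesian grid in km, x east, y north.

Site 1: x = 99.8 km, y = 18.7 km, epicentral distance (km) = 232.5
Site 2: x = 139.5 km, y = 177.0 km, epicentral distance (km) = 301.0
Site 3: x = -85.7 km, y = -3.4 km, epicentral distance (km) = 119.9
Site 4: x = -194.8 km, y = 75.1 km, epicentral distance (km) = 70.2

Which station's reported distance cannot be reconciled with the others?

Solve using three stations at a time. Using Site 1, Site 2, Site 4 (subtract circle equations pairwise → linear system) gives (x, y) ≈ (-131.2, 45.3).
Distances from that point to each station vs reported:
  Site 1: calculated 232.5 vs reported 232.5 → residual 0.0 km
  Site 2: calculated 301.0 vs reported 301.0 → residual 0.0 km
  Site 3: calculated 66.7 vs reported 119.9 → residual 53.2 km
  Site 4: calculated 70.2 vs reported 70.2 → residual 0.0 km
Site 1, Site 2, Site 4 are mutually consistent (residuals ≈ 0); Site 3 is off by 53.2 km.

Site 3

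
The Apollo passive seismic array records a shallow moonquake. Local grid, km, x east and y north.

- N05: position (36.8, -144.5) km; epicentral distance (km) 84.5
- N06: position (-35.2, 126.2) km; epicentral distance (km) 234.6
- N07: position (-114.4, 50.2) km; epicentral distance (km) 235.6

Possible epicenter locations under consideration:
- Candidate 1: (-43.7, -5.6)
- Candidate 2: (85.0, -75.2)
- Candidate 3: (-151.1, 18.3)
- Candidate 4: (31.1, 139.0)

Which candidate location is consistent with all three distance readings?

For each candidate, compare |candidate − station| to the reported distance:
Candidate 1: residuals N05 76.0, N06 102.5, N07 145.5 → max 145.5 km
Candidate 2: residuals N05 0.1, N06 0.1, N07 0.0 → max 0.1 km
Candidate 3: residuals N05 164.1, N06 76.2, N07 187.0 → max 187.0 km
Candidate 4: residuals N05 199.1, N06 167.1, N07 65.1 → max 199.1 km
Only Candidate 2 has all residuals ≈ 0.

Candidate 2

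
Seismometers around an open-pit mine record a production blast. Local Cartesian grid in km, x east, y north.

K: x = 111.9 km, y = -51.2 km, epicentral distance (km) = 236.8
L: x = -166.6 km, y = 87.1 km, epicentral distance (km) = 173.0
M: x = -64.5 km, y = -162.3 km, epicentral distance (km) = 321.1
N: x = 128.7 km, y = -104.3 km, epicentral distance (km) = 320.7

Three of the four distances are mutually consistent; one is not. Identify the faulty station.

Solve using three stations at a time. Using K, L, M (subtract circle equations pairwise → linear system) gives (x, y) ≈ (-6.9, 153.6).
Distances from that point to each station vs reported:
  K: calculated 236.8 vs reported 236.8 → residual 0.0 km
  L: calculated 172.9 vs reported 173.0 → residual 0.1 km
  M: calculated 321.1 vs reported 321.1 → residual 0.0 km
  N: calculated 291.4 vs reported 320.7 → residual 29.3 km
K, L, M are mutually consistent (residuals ≈ 0); N is off by 29.3 km.

N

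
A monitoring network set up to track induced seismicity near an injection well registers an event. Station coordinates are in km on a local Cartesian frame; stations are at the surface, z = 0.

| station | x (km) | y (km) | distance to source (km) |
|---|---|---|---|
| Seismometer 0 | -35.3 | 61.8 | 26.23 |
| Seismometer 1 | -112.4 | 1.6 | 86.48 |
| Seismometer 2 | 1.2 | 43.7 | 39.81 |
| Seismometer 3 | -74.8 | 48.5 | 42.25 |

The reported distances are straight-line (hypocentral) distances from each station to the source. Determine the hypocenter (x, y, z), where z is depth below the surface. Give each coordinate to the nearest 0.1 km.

Each station gives a sphere (x−x_i)² + (y−y_i)² + z² = d_i² (stations at z=0).
Subtracting the Seismometer 0 sphere from Seismometer 1 and Seismometer 2: z² cancels, leaving linear equations in x and y:
-154.2 x − 120.4 y = 780.21
73.0 x − 36.2 y = -4051.02
Solving: x ≈ -35.904, y ≈ 39.503 km (keep extra digits for the depth step; rounded: -35.9, 39.5).
Then from the Seismometer 0 sphere: z² = 26.23² − (x + 35.3)² − (y − 61.8)² with x = -35.904, y = 39.503, so z ≈ 13.802 ≈ 13.8 km.
Check against Seismometer 3 (with the unrounded solution): distance 42.24 ≈ 42.25 km. ✓

(-35.9, 39.5, 13.8)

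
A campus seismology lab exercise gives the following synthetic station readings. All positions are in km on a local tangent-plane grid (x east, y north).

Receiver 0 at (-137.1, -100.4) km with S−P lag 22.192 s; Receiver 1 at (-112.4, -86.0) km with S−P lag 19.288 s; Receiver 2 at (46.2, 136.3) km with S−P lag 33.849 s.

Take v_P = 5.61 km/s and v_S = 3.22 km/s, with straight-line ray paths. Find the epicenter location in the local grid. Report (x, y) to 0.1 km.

x ≈ 29.6 km, y ≈ -119.0 km

Distance from S−P lag: d = Δt · v_P v_S / (v_P − v_S) = Δt · (5.61·3.22)/(5.61−3.22) ≈ 7.5582·Δt.
So d_Receiver 0 = 167.73, d_Receiver 1 = 145.78, d_Receiver 2 = 255.84 km.
Circle about each station: (x + 137.1)² + (y + 100.4)² = 167.73²; (x + 112.4)² + (y + 86.0)² = 145.78²; (x − 46.2)² + (y − 136.3)² = 255.84².
Subtracting the Receiver 0 equation from the Receiver 1 and Receiver 2 equations removes the quadratic terms:
49.4 x + 28.8 y = -1965.27
366.6 x + 473.4 y = -45485.19
Solving the 2×2 system: x ≈ 29.6, y ≈ -119.0 km.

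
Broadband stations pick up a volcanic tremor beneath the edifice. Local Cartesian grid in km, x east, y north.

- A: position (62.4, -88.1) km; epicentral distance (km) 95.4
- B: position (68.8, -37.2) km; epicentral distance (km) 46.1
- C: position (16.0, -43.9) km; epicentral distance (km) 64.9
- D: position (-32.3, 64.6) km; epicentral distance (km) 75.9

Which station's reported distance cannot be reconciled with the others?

D

Solve using three stations at a time. Using A, B, C (subtract circle equations pairwise → linear system) gives (x, y) ≈ (56.1, 7.1).
Distances from that point to each station vs reported:
  A: calculated 95.4 vs reported 95.4 → residual 0.0 km
  B: calculated 46.0 vs reported 46.1 → residual 0.1 km
  C: calculated 64.9 vs reported 64.9 → residual 0.0 km
  D: calculated 105.5 vs reported 75.9 → residual 29.6 km
A, B, C are mutually consistent (residuals ≈ 0); D is off by 29.6 km.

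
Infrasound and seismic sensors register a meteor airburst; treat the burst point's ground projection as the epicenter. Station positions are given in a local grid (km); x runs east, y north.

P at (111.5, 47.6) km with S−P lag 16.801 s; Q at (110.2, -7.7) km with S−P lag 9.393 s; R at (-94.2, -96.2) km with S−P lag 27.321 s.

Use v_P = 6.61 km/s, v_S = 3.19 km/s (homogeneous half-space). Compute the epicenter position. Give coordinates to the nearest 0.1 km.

Distance from S−P lag: d = Δt · v_P v_S / (v_P − v_S) = Δt · (6.61·3.19)/(6.61−3.19) ≈ 6.1655·Δt.
So d_P = 103.59, d_Q = 57.91, d_R = 168.45 km.
Circle about each station: (x − 111.5)² + (y − 47.6)² = 103.59²; (x − 110.2)² + (y + 7.7)² = 57.91²; (x + 94.2)² + (y + 96.2)² = 168.45².
Subtracting pairs of circle equations eliminates x²+y² and gives linear equations (the radical axes):
-2.6 x − 110.6 y = 4882.64
-411.4 x − 287.6 y = -14214.44
Solving the 2×2 system: x ≈ 66.5, y ≈ -45.7 km.
Check against P (with the unrounded x, y): √((x − 111.5)²+(y − 47.6)²) = 103.59 ≈ 103.59 km. ✓

(66.5, -45.7)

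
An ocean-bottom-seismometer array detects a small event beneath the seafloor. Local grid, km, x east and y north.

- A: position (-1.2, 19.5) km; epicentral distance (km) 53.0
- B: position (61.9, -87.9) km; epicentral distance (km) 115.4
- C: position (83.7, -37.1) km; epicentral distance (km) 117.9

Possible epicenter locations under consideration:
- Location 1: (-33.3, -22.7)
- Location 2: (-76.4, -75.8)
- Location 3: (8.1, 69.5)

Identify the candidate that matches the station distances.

For each candidate, compare |candidate − station| to the reported distance:
Location 1: residuals A 0.0, B 0.0, C 0.0 → max 0.0 km
Location 2: residuals A 68.4, B 23.4, C 46.8 → max 68.4 km
Location 3: residuals A 2.1, B 50.9, C 12.8 → max 50.9 km
Only Location 1 has all residuals ≈ 0.

Location 1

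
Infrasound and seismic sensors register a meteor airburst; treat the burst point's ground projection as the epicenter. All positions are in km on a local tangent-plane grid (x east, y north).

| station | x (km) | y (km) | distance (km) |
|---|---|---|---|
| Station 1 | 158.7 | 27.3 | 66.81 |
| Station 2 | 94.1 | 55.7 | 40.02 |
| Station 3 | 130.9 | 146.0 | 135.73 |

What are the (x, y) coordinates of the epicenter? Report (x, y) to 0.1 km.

Circle about each station: (x − 158.7)² + (y − 27.3)² = 66.81²; (x − 94.1)² + (y − 55.7)² = 40.02²; (x − 130.9)² + (y − 146.0)² = 135.73².
Subtracting the Station 1 equation from the Station 2 and Station 3 equations removes the quadratic terms:
-129.2 x + 56.8 y = -11111.70
-55.6 x + 237.4 y = -1439.23
Solving the 2×2 system: x ≈ 92.9, y ≈ 15.7 km.

(92.9, 15.7)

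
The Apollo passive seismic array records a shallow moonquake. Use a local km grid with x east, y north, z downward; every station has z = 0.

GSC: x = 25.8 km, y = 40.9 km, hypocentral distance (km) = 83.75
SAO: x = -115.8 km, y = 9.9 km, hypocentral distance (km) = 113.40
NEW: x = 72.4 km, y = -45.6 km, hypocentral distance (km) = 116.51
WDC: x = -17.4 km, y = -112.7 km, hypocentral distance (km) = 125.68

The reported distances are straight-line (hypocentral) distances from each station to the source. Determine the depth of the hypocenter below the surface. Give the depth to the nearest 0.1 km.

Each station gives a sphere (x−x_i)² + (y−y_i)² + z² = d_i² (stations at z=0).
Subtracting the GSC sphere from SAO and NEW: z² cancels, leaving linear equations in x and y:
-283.2 x − 62.0 y = 5323.70
93.2 x − 173.0 y = -1577.85
Solving: x ≈ -18.601, y ≈ -0.901 km (keep extra digits for the depth step; rounded: -18.6, -0.9).
Then from the GSC sphere: z² = 83.75² − (x − 25.8)² − (y − 40.9)² with x = -18.601, y = -0.901, so z ≈ 57.405 ≈ 57.4 km.

depth ≈ 57.4 km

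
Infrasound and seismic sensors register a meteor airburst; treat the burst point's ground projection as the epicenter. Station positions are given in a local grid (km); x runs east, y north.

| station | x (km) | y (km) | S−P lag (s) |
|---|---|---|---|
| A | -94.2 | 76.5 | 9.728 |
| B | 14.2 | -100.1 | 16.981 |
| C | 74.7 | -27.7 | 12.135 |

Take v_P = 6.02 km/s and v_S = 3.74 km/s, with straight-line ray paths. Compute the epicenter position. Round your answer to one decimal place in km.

Distance from S−P lag: d = Δt · v_P v_S / (v_P − v_S) = Δt · (6.02·3.74)/(6.02−3.74) ≈ 9.8749·Δt.
So d_A = 96.06, d_B = 167.69, d_C = 119.83 km.
Circle about each station: (x + 94.2)² + (y − 76.5)² = 96.06²; (x − 14.2)² + (y + 100.1)² = 167.69²; (x − 74.7)² + (y + 27.7)² = 119.83².
Subtracting pairs of circle equations eliminates x²+y² and gives linear equations (the radical axes):
216.8 x − 353.2 y = -23396.65
337.8 x − 208.4 y = -13510.22
Solving the 2×2 system: x ≈ 1.4, y ≈ 67.1 km.

x ≈ 1.4 km, y ≈ 67.1 km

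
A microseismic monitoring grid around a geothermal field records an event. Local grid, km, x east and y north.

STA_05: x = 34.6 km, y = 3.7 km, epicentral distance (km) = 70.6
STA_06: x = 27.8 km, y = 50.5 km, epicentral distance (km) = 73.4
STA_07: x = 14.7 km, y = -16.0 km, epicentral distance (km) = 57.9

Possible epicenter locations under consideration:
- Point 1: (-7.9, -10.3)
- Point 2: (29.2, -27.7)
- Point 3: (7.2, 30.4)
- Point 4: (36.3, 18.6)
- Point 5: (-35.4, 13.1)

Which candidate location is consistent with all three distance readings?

Point 5

For each candidate, compare |candidate − station| to the reported distance:
Point 1: residuals STA_05 25.9, STA_06 2.9, STA_07 34.6 → max 34.6 km
Point 2: residuals STA_05 38.7, STA_06 4.8, STA_07 39.3 → max 39.3 km
Point 3: residuals STA_05 32.3, STA_06 44.6, STA_07 10.9 → max 44.6 km
Point 4: residuals STA_05 55.6, STA_06 40.4, STA_07 17.1 → max 55.6 km
Point 5: residuals STA_05 0.0, STA_06 0.0, STA_07 0.0 → max 0.0 km
Only Point 5 has all residuals ≈ 0.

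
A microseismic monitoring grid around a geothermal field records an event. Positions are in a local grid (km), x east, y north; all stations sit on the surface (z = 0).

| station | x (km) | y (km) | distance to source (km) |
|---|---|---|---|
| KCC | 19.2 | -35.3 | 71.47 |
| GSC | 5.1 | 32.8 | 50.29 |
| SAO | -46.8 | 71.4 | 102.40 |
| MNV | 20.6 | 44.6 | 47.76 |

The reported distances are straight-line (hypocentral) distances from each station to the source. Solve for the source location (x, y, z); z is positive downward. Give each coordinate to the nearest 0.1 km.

Each station gives a sphere (x−x_i)² + (y−y_i)² + z² = d_i² (stations at z=0).
Subtracting the KCC sphere from GSC and SAO: z² cancels, leaving linear equations in x and y:
-28.2 x + 136.2 y = 2066.00
-132.0 x + 213.4 y = 295.67
Solving: x ≈ 33.495, y ≈ 22.104 km (keep extra digits for the depth step; rounded: 33.5, 22.1).
Then from the KCC sphere: z² = 71.47² − (x − 19.2)² − (y + 35.3)² with x = 33.495, y = 22.104, so z ≈ 40.105 ≈ 40.1 km.
Check against MNV (with the unrounded solution): distance 47.76 ≈ 47.76 km. ✓

x ≈ 33.5 km, y ≈ 22.1 km, depth ≈ 40.1 km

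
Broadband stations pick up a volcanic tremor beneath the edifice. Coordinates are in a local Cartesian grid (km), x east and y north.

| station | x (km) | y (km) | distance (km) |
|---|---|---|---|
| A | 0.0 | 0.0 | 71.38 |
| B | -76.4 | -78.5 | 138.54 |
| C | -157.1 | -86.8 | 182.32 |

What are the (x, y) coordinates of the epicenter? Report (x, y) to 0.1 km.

-44.0 km east, 56.2 km north

Circle about each station: x² + y² = 71.38²; (x + 76.4)² + (y + 78.5)² = 138.54²; (x + 157.1)² + (y + 86.8)² = 182.32².
Subtracting pairs of circle equations eliminates x²+y² and gives linear equations (the radical axes):
-152.8 x − 157.0 y = -2099.02
-314.2 x − 173.6 y = 4069.17
Solving the 2×2 system: x ≈ -44.0, y ≈ 56.2 km.
Check against A (with the unrounded x, y): √(x²+y²) = 71.36 ≈ 71.38 km. ✓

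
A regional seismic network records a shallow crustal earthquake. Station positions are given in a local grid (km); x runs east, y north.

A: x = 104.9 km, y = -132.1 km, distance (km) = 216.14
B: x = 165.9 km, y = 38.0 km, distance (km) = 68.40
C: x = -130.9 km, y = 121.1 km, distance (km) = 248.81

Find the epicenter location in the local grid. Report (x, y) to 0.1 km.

x ≈ 115.1 km, y ≈ 83.8 km

Circle about each station: (x − 104.9)² + (y + 132.1)² = 216.14²; (x − 165.9)² + (y − 38.0)² = 68.40²; (x + 130.9)² + (y − 121.1)² = 248.81².
Subtracting the A equation from the B and C equations removes the quadratic terms:
122.0 x + 340.2 y = 42550.33
-471.6 x + 506.4 y = -11844.32
Solving the 2×2 system: x ≈ 115.1, y ≈ 83.8 km.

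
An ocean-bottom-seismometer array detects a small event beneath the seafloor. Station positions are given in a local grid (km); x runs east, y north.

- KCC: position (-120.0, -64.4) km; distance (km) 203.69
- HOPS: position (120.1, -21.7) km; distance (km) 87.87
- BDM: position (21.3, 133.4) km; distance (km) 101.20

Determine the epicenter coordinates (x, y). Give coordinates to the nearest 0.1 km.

x ≈ 55.9 km, y ≈ 38.3 km

Circle about each station: (x + 120.0)² + (y + 64.4)² = 203.69²; (x − 120.1)² + (y + 21.7)² = 87.87²; (x − 21.3)² + (y − 133.4)² = 101.20².
Subtracting the KCC equation from the HOPS and BDM equations removes the quadratic terms:
480.2 x + 85.4 y = 30116.02
282.6 x + 395.6 y = 30950.07
Solving the 2×2 system: x ≈ 55.9, y ≈ 38.3 km.
Check against KCC (with the unrounded x, y): √((x + 120.0)²+(y + 64.4)²) = 203.69 ≈ 203.69 km. ✓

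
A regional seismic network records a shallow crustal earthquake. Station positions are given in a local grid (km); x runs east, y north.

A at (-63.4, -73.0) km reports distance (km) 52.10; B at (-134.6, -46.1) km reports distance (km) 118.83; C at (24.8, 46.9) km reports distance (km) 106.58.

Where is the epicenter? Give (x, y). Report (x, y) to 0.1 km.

Circle about each station: (x + 63.4)² + (y + 73.0)² = 52.10²; (x + 134.6)² + (y + 46.1)² = 118.83²; (x − 24.8)² + (y − 46.9)² = 106.58².
Subtracting the A equation from the B and C equations removes the quadratic terms:
-142.4 x + 53.8 y = -512.35
176.4 x + 239.8 y = -15178.80
Solving the 2×2 system: x ≈ -15.9, y ≈ -51.6 km.
Check against A (with the unrounded x, y): √((x + 63.4)²+(y + 73.0)²) = 52.10 ≈ 52.10 km. ✓

x ≈ -15.9 km, y ≈ -51.6 km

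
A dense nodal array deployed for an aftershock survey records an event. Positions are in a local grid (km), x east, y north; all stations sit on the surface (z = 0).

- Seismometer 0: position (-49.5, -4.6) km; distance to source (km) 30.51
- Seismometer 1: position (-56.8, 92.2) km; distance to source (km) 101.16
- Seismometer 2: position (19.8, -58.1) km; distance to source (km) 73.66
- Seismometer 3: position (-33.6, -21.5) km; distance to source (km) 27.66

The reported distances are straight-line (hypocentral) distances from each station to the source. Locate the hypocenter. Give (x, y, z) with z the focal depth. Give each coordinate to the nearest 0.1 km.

(-24.7, -2.1, 17.6)

Each station gives a sphere (x−x_i)² + (y−y_i)² + z² = d_i² (stations at z=0).
Subtracting the Seismometer 0 sphere from Seismometer 1 and Seismometer 2: z² cancels, leaving linear equations in x and y:
-14.6 x + 193.6 y = -46.82
138.6 x − 107.0 y = -3198.70
Solving: x ≈ -24.704, y ≈ -2.105 km (keep extra digits for the depth step; rounded: -24.7, -2.1).
Then from the Seismometer 0 sphere: z² = 30.51² − (x + 49.5)² − (y + 4.6)² with x = -24.704, y = -2.105, so z ≈ 17.601 ≈ 17.6 km.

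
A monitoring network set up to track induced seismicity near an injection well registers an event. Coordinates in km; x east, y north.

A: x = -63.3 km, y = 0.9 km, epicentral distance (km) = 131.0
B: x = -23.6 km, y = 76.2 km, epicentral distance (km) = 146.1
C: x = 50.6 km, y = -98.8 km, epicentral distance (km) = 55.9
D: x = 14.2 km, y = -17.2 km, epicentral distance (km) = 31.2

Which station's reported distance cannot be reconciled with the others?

Solve using three stations at a time. Using A, B, C (subtract circle equations pairwise → linear system) gives (x, y) ≈ (59.9, -43.7).
Distances from that point to each station vs reported:
  A: calculated 131.0 vs reported 131.0 → residual 0.0 km
  B: calculated 146.1 vs reported 146.1 → residual 0.0 km
  C: calculated 55.9 vs reported 55.9 → residual 0.0 km
  D: calculated 52.8 vs reported 31.2 → residual 21.6 km
A, B, C are mutually consistent (residuals ≈ 0); D is off by 21.6 km.

D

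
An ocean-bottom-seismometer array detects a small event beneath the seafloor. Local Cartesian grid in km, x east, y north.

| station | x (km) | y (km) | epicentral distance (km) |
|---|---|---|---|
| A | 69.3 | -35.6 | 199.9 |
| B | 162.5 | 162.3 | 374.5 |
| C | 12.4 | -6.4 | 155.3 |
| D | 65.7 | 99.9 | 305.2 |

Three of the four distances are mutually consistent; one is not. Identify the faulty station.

D

Solve using three stations at a time. Using A, B, C (subtract circle equations pairwise → linear system) gives (x, y) ≈ (-126.5, -75.9).
Distances from that point to each station vs reported:
  A: calculated 199.9 vs reported 199.9 → residual 0.0 km
  B: calculated 374.5 vs reported 374.5 → residual 0.0 km
  C: calculated 155.3 vs reported 155.3 → residual 0.0 km
  D: calculated 260.5 vs reported 305.2 → residual 44.7 km
A, B, C are mutually consistent (residuals ≈ 0); D is off by 44.7 km.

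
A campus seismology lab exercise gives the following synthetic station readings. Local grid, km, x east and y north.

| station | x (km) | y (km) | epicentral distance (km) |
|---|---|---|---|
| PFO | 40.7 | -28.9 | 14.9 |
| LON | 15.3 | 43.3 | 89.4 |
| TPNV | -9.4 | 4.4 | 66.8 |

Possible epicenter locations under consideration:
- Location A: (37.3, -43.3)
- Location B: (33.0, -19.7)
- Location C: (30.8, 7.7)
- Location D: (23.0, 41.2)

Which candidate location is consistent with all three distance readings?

Location A

For each candidate, compare |candidate − station| to the reported distance:
Location A: residuals PFO 0.1, LON 0.0, TPNV 0.0 → max 0.1 km
Location B: residuals PFO 2.9, LON 24.0, TPNV 18.0 → max 24.0 km
Location C: residuals PFO 23.0, LON 50.6, TPNV 26.5 → max 50.6 km
Location D: residuals PFO 57.4, LON 81.4, TPNV 17.8 → max 81.4 km
Only Location A has all residuals ≈ 0.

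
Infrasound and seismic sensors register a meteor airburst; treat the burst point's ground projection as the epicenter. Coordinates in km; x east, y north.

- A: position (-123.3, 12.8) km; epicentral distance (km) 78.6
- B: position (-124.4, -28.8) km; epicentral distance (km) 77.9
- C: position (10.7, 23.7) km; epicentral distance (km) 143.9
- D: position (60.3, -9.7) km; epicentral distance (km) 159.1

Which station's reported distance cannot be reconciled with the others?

A

Solve using three stations at a time. Using B, C, D (subtract circle equations pairwise → linear system) gives (x, y) ≈ (-76.8, -90.8).
Distances from that point to each station vs reported:
  A: calculated 113.5 vs reported 78.6 → residual 34.9 km
  B: calculated 78.2 vs reported 77.9 → residual 0.3 km
  C: calculated 144.0 vs reported 143.9 → residual 0.1 km
  D: calculated 159.2 vs reported 159.1 → residual 0.1 km
B, C, D are mutually consistent (residuals ≈ 0); A is off by 34.9 km.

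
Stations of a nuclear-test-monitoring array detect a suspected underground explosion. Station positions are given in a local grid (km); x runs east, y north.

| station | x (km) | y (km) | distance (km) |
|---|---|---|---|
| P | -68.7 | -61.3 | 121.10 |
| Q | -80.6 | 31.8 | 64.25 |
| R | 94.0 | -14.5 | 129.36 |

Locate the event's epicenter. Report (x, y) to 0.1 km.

Circle about each station: (x + 68.7)² + (y + 61.3)² = 121.10²; (x + 80.6)² + (y − 31.8)² = 64.25²; (x − 94.0)² + (y + 14.5)² = 129.36².
Subtracting pairs of circle equations eliminates x²+y² and gives linear equations (the radical axes):
-23.8 x + 186.2 y = 9567.37
325.4 x + 93.6 y = -1499.93
Solving the 2×2 system: x ≈ -18.7, y ≈ 49.0 km.

x ≈ -18.7 km, y ≈ 49.0 km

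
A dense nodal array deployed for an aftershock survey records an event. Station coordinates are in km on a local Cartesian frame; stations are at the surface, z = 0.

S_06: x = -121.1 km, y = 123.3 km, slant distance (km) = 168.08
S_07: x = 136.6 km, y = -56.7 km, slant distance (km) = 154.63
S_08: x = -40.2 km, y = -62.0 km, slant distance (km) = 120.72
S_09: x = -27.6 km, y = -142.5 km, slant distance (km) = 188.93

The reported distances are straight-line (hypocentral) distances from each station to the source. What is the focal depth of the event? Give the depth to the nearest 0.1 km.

Each station gives a sphere (x−x_i)² + (y−y_i)² + z² = d_i² (stations at z=0).
Subtracting the S_06 sphere from S_07 and S_08: z² cancels, leaving linear equations in x and y:
515.4 x − 360.0 y = -3653.20
161.8 x − 370.6 y = -10730.49
Solving: x ≈ 18.900, y ≈ 37.206 km (keep extra digits for the depth step; rounded: 18.9, 37.2).
Then from the S_06 sphere: z² = 168.08² − (x + 121.1)² − (y − 123.3)² with x = 18.900, y = 37.206, so z ≈ 35.195 ≈ 35.2 km.

35.2 km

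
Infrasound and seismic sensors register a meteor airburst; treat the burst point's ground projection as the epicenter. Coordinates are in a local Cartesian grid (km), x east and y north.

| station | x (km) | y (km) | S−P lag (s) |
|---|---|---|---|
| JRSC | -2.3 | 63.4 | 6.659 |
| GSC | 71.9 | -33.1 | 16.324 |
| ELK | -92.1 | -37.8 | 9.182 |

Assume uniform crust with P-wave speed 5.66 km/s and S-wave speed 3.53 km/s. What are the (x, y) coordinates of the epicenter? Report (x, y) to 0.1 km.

Distance from S−P lag: d = Δt · v_P v_S / (v_P − v_S) = Δt · (5.66·3.53)/(5.66−3.53) ≈ 9.3802·Δt.
So d_JRSC = 62.46, d_GSC = 153.12, d_ELK = 86.13 km.
Circle about each station: (x + 2.3)² + (y − 63.4)² = 62.46²; (x − 71.9)² + (y + 33.1)² = 153.12²; (x + 92.1)² + (y + 37.8)² = 86.13².
Subtracting the JRSC equation from the GSC and ELK equations removes the quadratic terms:
148.4 x − 193.0 y = -17304.11
-179.6 x − 202.4 y = 2369.27
Solving the 2×2 system: x ≈ -61.2, y ≈ 42.6 km.

(-61.2, 42.6)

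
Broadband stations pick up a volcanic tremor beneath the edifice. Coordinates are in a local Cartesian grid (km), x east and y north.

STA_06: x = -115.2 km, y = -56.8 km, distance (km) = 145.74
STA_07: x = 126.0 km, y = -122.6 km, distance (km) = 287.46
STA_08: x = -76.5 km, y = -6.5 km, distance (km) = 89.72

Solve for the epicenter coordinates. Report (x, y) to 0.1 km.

x ≈ -74.7 km, y ≈ 83.2 km

Circle about each station: (x + 115.2)² + (y + 56.8)² = 145.74²; (x − 126.0)² + (y + 122.6)² = 287.46²; (x + 76.5)² + (y + 6.5)² = 89.72².
Subtracting the STA_06 equation from the STA_07 and STA_08 equations removes the quadratic terms:
482.4 x − 131.6 y = -46983.62
77.4 x + 100.6 y = 2587.69
Solving the 2×2 system: x ≈ -74.7, y ≈ 83.2 km.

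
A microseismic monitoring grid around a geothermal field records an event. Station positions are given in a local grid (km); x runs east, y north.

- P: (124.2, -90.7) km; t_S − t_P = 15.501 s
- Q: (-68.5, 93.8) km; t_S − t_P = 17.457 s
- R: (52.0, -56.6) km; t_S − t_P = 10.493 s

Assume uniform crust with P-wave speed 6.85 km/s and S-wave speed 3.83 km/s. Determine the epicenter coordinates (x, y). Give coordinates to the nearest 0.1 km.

x ≈ 70.3 km, y ≈ 32.7 km

Distance from S−P lag: d = Δt · v_P v_S / (v_P − v_S) = Δt · (6.85·3.83)/(6.85−3.83) ≈ 8.6873·Δt.
So d_P = 134.66, d_Q = 151.65, d_R = 91.16 km.
Circle about each station: (x − 124.2)² + (y + 90.7)² = 134.66²; (x + 68.5)² + (y − 93.8)² = 151.65²; (x − 52.0)² + (y + 56.6)² = 91.16².
Subtracting pairs of circle equations eliminates x²+y² and gives linear equations (the radical axes):
-385.4 x + 369.0 y = -15025.85
-144.4 x + 68.2 y = -7921.40
Solving the 2×2 system: x ≈ 70.3, y ≈ 32.7 km.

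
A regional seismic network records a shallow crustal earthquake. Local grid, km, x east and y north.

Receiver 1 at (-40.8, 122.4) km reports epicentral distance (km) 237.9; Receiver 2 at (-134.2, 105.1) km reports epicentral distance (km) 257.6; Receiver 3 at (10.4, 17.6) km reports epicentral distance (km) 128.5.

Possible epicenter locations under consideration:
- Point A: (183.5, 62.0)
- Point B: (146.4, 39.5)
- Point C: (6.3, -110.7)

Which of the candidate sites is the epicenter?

Point C

For each candidate, compare |candidate − station| to the reported distance:
Point A: residuals Receiver 1 5.6, Receiver 2 63.0, Receiver 3 50.2 → max 63.0 km
Point B: residuals Receiver 1 33.2, Receiver 2 30.6, Receiver 3 9.3 → max 33.2 km
Point C: residuals Receiver 1 0.1, Receiver 2 0.1, Receiver 3 0.1 → max 0.1 km
Only Point C has all residuals ≈ 0.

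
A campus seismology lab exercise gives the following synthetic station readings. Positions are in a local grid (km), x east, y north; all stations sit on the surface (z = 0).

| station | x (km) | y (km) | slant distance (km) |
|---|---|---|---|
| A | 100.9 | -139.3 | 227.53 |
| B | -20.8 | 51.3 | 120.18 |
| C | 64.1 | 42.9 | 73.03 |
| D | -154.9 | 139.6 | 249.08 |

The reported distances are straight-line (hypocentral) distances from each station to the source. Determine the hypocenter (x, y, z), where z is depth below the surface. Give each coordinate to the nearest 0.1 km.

Each station gives a sphere (x−x_i)² + (y−y_i)² + z² = d_i² (stations at z=0).
Subtracting the A sphere from B and C: z² cancels, leaving linear equations in x and y:
-243.4 x + 381.2 y = 10805.70
-73.6 x + 364.4 y = 22800.44
Solving: x ≈ 78.398, y ≈ 78.404 km (keep extra digits for the depth step; rounded: 78.4, 78.4).
Then from the A sphere: z² = 227.53² − (x − 100.9)² − (y + 139.3)² with x = 78.398, y = 78.404, so z ≈ 62.198 ≈ 62.2 km.
Check against D (with the unrounded solution): distance 249.08 ≈ 249.08 km. ✓

(78.4, 78.4, 62.2)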